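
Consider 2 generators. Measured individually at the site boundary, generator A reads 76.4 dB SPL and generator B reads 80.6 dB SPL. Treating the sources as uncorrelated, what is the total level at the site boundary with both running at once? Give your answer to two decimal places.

82.00 dB SPL

Uncorrelated sources add in intensity (power), not in dB.
L_total = 10·log₁₀(10^(76.4/10) + 10^(80.6/10)) = 10·log₁₀(158500000) = 82.00 dB SPL.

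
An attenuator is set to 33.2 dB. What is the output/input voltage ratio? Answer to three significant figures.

0.0219

Voltage ratio = 10^(dB/20).
10^(-33.2/20) = 10^(-1.660) = 0.0219.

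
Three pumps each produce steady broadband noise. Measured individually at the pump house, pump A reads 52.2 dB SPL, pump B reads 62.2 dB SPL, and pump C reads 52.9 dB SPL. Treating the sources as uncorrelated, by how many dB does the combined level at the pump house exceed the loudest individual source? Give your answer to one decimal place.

Add the sources as powers (linear), then convert back to dB:
L_total = 10·log₁₀(10^(52.2/10) + 10^(62.2/10) + 10^(52.9/10)) = 63.05 dB SPL.
Excess over the loudest (62.2 dB): 63.05 − 62.2 = 0.9 dB.

0.9 dB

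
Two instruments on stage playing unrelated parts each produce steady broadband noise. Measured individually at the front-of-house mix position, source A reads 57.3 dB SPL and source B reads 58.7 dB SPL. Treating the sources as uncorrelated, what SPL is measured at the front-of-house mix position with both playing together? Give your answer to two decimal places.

61.07 dB SPL

Incoherent sources sum as intensities:
L_total = 10·log₁₀(10^(57.3/10) + 10^(58.7/10)) = 10·log₁₀(1278000) = 61.07 dB SPL.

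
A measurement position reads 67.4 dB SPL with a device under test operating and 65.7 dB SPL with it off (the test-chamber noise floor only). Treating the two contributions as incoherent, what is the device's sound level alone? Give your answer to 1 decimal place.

Subtract intensities: L_src = 10·log₁₀(10^(L_total/10) − 10^(L_bg/10)).
L_src = 10·log₁₀(10^(67.4/10) − 10^(65.7/10)) = 10·log₁₀(1780000) = 62.5 dB SPL.

62.5 dB SPL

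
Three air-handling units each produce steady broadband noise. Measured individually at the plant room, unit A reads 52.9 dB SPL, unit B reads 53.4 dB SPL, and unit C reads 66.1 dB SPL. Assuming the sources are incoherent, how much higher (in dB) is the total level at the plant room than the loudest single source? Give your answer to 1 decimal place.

0.4 dB

Incoherent sources sum as intensities:
L_total = 10·log₁₀(10^(52.9/10) + 10^(53.4/10) + 10^(66.1/10)) = 66.52 dB SPL.
Excess over the loudest (66.1 dB): 66.52 − 66.1 = 0.4 dB.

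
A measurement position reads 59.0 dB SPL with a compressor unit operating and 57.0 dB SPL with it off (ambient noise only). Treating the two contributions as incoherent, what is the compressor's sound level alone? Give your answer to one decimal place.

Background correction is a power subtraction:
L_src = 10·log₁₀(10^(59.0/10) − 10^(57.0/10)) = 10·log₁₀(293100) = 54.7 dB SPL.

54.7 dB SPL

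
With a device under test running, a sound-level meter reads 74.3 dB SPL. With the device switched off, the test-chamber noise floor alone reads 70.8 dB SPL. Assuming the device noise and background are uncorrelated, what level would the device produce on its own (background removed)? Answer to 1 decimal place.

71.7 dB SPL

Background correction is a power subtraction:
L_src = 10·log₁₀(10^(74.3/10) − 10^(70.8/10)) = 10·log₁₀(14890000) = 71.7 dB SPL.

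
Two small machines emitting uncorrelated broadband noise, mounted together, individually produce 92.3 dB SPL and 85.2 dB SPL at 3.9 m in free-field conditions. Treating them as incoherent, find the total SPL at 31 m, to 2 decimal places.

75.07 dB SPL

Combined at 3.9 m: 10·log₁₀(10^(92.3/10)+10^(85.2/10)) = 93.074 dB SPL.
Then apply −20·log₁₀(31/3.9) = -18.006 dB → 75.07 dB SPL.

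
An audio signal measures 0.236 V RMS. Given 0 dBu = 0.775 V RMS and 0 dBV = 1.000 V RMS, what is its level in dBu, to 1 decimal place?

dBu = 20·log₁₀(V / 0.775 V).
20·log₁₀(0.236/0.775) = -10.3 dBu.

-10.3 dBu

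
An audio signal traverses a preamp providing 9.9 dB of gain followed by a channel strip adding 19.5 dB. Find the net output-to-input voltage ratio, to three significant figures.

Net gain = 9.9 + 19.5 = 29.4 dB.
Voltage ratio = 10^(29.4/20) = 29.5.

29.5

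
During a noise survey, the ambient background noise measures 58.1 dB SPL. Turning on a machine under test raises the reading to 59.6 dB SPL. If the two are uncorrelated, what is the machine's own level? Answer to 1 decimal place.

54.3 dB SPL

Background correction is a power subtraction:
L_src = 10·log₁₀(10^(59.6/10) − 10^(58.1/10)) = 10·log₁₀(266400) = 54.3 dB SPL.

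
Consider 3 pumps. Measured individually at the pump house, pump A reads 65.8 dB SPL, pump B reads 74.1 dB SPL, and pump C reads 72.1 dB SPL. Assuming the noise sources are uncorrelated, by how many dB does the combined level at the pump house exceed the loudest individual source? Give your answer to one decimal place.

2.5 dB

Add the sources as powers (linear), then convert back to dB:
L_total = 10·log₁₀(10^(65.8/10) + 10^(74.1/10) + 10^(72.1/10)) = 76.60 dB SPL.
Excess over the loudest (74.1 dB): 76.60 − 74.1 = 2.5 dB.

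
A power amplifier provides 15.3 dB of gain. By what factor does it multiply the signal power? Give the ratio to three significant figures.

33.9

Power ratio = 10^(dB/10).
10^(15.3/10) = 10^(1.530) = 33.9.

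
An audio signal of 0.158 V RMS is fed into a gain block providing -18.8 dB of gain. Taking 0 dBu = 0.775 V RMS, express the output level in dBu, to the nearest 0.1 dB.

-32.6 dBu

Input level: 20·log₁₀(0.158/0.775) = -13.81 dBu.
Output: -13.81 − 18.8 = -32.6 dBu.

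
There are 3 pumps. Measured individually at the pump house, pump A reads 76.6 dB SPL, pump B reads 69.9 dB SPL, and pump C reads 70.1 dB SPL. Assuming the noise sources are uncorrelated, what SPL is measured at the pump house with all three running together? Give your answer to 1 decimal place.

78.2 dB SPL

Uncorrelated sources add in intensity (power), not in dB.
L_total = 10·log₁₀(10^(76.6/10) + 10^(69.9/10) + 10^(70.1/10)) = 10·log₁₀(65710000) = 78.2 dB SPL.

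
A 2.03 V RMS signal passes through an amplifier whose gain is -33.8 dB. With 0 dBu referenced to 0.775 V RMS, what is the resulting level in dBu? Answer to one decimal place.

-25.4 dBu

Input level: 20·log₁₀(2.03/0.775) = 8.36 dBu.
Output: 8.36 − 33.8 = -25.4 dBu.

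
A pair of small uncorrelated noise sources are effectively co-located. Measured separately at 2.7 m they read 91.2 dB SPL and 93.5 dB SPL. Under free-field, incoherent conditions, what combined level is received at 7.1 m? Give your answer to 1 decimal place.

Combined at 2.7 m: 10·log₁₀(10^(91.2/10)+10^(93.5/10)) = 95.51 dB SPL.
Then apply −20·log₁₀(7.1/2.7) = -8.40 dB → 87.1 dB SPL.

87.1 dB SPL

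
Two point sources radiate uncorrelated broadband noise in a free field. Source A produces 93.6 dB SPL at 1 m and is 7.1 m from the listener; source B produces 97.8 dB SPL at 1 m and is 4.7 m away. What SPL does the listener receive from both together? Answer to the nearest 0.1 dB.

At the listener: L_A = 93.6 − 20·log₁₀(7.1) = 76.57 dB; L_B = 97.8 − 20·log₁₀(4.7) = 84.36 dB.
Combined: 10·log₁₀(10^(76.57/10)+10^(84.36/10)) = 85.0 dB SPL.

85.0 dB SPL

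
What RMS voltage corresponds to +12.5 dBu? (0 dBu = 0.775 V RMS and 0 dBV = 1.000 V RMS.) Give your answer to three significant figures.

V = 0.775 V × 10^(+12.5/20).
= 0.775 × 4.217 = 3.27 V.

3.27 V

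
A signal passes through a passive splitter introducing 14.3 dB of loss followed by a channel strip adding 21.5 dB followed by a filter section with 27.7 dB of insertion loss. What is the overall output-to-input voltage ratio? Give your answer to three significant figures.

Net gain = (−14.3) + 21.5 + (−27.7) = -20.5 dB.
Voltage ratio = 10^(-20.5/20) = 0.0944.

0.0944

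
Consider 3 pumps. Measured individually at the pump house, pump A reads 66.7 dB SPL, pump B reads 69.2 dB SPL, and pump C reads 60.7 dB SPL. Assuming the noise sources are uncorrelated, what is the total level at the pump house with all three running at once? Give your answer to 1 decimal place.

Incoherent sources sum as intensities:
L_total = 10·log₁₀(10^(66.7/10) + 10^(69.2/10) + 10^(60.7/10)) = 10·log₁₀(14170000) = 71.5 dB SPL.

71.5 dB SPL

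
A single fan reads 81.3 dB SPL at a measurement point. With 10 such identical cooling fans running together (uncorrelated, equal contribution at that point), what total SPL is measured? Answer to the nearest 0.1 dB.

10 equal incoherent sources raise the level by 10·log₁₀(10) = 10.00 dB.
L_total = 81.3 + 10.00 = 91.3 dB SPL.

91.3 dB SPL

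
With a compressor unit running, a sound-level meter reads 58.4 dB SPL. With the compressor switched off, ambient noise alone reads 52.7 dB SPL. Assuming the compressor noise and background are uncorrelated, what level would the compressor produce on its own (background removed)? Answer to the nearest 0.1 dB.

Remove the background by subtracting linear intensities:
L_src = 10·log₁₀(10^(58.4/10) − 10^(52.7/10)) = 10·log₁₀(505600) = 57.0 dB SPL.

57.0 dB SPL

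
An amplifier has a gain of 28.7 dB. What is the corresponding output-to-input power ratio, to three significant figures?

Power ratio = 10^(dB/10).
10^(28.7/10) = 10^(2.870) = 741.

741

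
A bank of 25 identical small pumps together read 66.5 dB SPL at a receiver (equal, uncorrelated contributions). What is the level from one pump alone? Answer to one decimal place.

25 equal incoherent sources add 10·log₁₀(25) = 13.98 dB over one source.
L_one = 66.5 − 13.98 = 52.5 dB SPL.

52.5 dB SPL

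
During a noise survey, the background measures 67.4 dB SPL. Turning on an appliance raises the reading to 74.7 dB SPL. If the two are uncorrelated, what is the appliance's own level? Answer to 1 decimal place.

73.8 dB SPL

Remove the background by subtracting linear intensities:
L_src = 10·log₁₀(10^(74.7/10) − 10^(67.4/10)) = 10·log₁₀(24020000) = 73.8 dB SPL.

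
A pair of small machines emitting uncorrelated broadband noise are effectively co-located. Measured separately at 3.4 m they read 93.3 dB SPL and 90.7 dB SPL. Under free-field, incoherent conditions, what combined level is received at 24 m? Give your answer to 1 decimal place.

78.2 dB SPL

Combined at 3.4 m: 10·log₁₀(10^(93.3/10)+10^(90.7/10)) = 95.20 dB SPL.
Then apply −20·log₁₀(24/3.4) = -16.97 dB → 78.2 dB SPL.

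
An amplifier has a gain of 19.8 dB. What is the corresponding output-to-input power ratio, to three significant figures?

95.5

Power ratio = 10^(dB/10).
10^(19.8/10) = 10^(1.980) = 95.5.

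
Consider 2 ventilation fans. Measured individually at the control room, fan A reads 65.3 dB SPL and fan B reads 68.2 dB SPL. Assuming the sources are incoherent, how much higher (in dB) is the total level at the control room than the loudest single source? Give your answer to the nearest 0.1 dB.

1.8 dB

Add the sources as powers (linear), then convert back to dB:
L_total = 10·log₁₀(10^(65.3/10) + 10^(68.2/10)) = 70.00 dB SPL.
Excess over the loudest (68.2 dB): 70.00 − 68.2 = 1.8 dB.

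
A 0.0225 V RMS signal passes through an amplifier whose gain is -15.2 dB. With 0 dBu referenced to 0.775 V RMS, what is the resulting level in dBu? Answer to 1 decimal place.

-45.9 dBu

Input level: 20·log₁₀(0.0225/0.775) = -30.74 dBu.
Output: -30.74 − 15.2 = -45.9 dBu.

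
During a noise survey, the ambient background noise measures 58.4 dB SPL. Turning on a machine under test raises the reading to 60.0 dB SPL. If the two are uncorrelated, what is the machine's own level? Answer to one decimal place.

Remove the background by subtracting linear intensities:
L_src = 10·log₁₀(10^(60.0/10) − 10^(58.4/10)) = 10·log₁₀(308200) = 54.9 dB SPL.

54.9 dB SPL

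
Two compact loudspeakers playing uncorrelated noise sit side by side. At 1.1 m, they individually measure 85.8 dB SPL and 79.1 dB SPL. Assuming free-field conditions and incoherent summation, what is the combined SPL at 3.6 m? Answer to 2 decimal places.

76.34 dB SPL

Combined at 1.1 m: 10·log₁₀(10^(85.8/10)+10^(79.1/10)) = 86.641 dB SPL.
Then apply −20·log₁₀(3.6/1.1) = -10.298 dB → 76.34 dB SPL.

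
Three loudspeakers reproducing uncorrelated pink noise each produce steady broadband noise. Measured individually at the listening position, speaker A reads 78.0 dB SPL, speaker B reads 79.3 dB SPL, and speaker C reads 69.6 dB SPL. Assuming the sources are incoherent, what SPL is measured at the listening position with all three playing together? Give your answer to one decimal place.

82.0 dB SPL

Incoherent sources sum as intensities:
L_total = 10·log₁₀(10^(78.0/10) + 10^(79.3/10) + 10^(69.6/10)) = 10·log₁₀(157300000) = 82.0 dB SPL.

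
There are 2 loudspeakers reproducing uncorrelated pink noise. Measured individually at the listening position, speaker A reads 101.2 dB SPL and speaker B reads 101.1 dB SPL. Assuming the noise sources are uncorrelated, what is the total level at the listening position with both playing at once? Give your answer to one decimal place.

Add the sources as powers (linear), then convert back to dB:
L_total = 10·log₁₀(10^(101.2/10) + 10^(101.1/10)) = 10·log₁₀(26065000000) = 104.2 dB SPL.

104.2 dB SPL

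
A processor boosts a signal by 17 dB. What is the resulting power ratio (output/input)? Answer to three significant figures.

Power ratio = 10^(dB/10).
10^(17/10) = 10^(1.700) = 50.1.

50.1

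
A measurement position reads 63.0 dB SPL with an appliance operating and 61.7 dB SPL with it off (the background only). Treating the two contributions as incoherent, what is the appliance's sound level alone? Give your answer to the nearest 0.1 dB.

57.1 dB SPL

Background correction is a power subtraction:
L_src = 10·log₁₀(10^(63.0/10) − 10^(61.7/10)) = 10·log₁₀(516200) = 57.1 dB SPL.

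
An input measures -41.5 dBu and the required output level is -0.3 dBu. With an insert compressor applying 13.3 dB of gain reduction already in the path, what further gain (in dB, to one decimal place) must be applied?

The required make-up gain is the shortfall in the dB sum.
G = -0.3 − (-41.5) + 13.3 = 54.5 dB.

54.5 dB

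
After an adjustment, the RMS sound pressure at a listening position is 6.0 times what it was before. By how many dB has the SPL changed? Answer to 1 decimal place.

Sound pressure is an amplitude quantity: ΔL = 20·log₁₀(p₂/p₁).
20·log₁₀(6.0) = 15.6 dB.

15.6 dB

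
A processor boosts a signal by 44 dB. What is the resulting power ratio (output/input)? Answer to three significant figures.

25100

Power ratio = 10^(dB/10).
10^(44/10) = 10^(4.400) = 25100.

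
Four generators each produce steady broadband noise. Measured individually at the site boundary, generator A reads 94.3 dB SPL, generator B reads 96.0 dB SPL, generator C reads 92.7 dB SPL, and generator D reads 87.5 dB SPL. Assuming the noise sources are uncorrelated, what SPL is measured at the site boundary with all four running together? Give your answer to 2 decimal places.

99.59 dB SPL

Uncorrelated sources add in intensity (power), not in dB.
L_total = 10·log₁₀(10^(94.3/10) + 10^(96.0/10) + 10^(92.7/10) + 10^(87.5/10)) = 10·log₁₀(9097000000) = 99.59 dB SPL.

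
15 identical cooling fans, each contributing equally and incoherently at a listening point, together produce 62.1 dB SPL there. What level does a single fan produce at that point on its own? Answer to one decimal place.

15 equal incoherent sources add 10·log₁₀(15) = 11.76 dB over one source.
L_one = 62.1 − 11.76 = 50.3 dB SPL.

50.3 dB SPL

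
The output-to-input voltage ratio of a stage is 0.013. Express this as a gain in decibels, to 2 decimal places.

-37.72 dB

Voltage is an amplitude quantity, so gain = 20·log₁₀(V_out/V_in).
20·log₁₀(0.013) = -37.72 dB.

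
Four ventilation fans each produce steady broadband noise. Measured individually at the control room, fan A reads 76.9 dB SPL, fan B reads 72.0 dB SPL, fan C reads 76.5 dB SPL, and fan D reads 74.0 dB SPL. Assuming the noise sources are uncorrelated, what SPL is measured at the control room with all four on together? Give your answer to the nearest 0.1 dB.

81.3 dB SPL

Add the sources as powers (linear), then convert back to dB:
L_total = 10·log₁₀(10^(76.9/10) + 10^(72.0/10) + 10^(76.5/10) + 10^(74.0/10)) = 10·log₁₀(134600000) = 81.3 dB SPL.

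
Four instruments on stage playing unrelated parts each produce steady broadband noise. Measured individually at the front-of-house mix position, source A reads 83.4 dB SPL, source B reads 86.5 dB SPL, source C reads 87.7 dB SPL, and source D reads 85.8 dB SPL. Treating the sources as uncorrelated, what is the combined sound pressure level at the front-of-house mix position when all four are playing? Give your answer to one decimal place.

92.1 dB SPL

Incoherent sources sum as intensities:
L_total = 10·log₁₀(10^(83.4/10) + 10^(86.5/10) + 10^(87.7/10) + 10^(85.8/10)) = 10·log₁₀(1634000000) = 92.1 dB SPL.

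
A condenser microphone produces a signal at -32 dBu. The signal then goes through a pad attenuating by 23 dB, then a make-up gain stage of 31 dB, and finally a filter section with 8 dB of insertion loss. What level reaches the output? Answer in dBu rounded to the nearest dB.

-32 dBu

Cascaded gains and losses add directly in dB.
-32 − 23 + 31 − 8 = -32 dBu.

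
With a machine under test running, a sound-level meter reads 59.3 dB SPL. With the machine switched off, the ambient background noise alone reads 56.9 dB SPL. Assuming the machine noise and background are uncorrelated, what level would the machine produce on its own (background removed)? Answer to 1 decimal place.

55.6 dB SPL

Remove the background by subtracting linear intensities:
L_src = 10·log₁₀(10^(59.3/10) − 10^(56.9/10)) = 10·log₁₀(361400) = 55.6 dB SPL.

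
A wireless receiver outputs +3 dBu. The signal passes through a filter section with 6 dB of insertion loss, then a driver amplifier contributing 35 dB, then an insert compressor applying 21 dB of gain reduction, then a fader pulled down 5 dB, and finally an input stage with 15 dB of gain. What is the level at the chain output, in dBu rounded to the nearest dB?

+21 dBu

Cascaded gains and losses add directly in dB.
+3 − 6 + 35 − 21 − 5 + 15 = +21 dBu.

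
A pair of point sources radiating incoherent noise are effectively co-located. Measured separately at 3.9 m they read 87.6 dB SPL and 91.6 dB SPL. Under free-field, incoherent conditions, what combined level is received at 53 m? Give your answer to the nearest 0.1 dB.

70.4 dB SPL

Combined at 3.9 m: 10·log₁₀(10^(87.6/10)+10^(91.6/10)) = 93.06 dB SPL.
Then apply −20·log₁₀(53/3.9) = -22.66 dB → 70.4 dB SPL.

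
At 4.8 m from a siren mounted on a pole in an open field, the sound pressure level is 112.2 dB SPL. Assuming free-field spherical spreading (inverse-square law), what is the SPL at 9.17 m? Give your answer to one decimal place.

For a point source in a free field, ΔL = −20·log₁₀(d₂/d₁).
ΔL = −20·log₁₀(9.17/4.8) = -5.62 dB, so L₂ = 112.2 + (-5.62) = 106.6 dB SPL.

106.6 dB SPL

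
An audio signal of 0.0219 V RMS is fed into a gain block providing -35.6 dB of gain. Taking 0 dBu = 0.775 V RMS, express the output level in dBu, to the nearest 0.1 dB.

Input level: 20·log₁₀(0.0219/0.775) = -30.98 dBu.
Output: -30.98 − 35.6 = -66.6 dBu.

-66.6 dBu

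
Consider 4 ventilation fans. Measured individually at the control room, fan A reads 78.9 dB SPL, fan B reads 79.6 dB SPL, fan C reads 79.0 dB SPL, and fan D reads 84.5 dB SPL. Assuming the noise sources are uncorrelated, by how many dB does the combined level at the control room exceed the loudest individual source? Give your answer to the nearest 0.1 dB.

Uncorrelated sources add in intensity (power), not in dB.
L_total = 10·log₁₀(10^(78.9/10) + 10^(79.6/10) + 10^(79.0/10) + 10^(84.5/10)) = 87.24 dB SPL.
Excess over the loudest (84.5 dB): 87.24 − 84.5 = 2.7 dB.

2.7 dB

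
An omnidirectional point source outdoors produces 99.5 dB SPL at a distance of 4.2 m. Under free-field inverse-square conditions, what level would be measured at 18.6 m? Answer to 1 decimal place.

86.6 dB SPL

For a point source in a free field, ΔL = −20·log₁₀(d₂/d₁).
ΔL = −20·log₁₀(18.6/4.2) = -12.93 dB, so L₂ = 99.5 + (-12.93) = 86.6 dB SPL.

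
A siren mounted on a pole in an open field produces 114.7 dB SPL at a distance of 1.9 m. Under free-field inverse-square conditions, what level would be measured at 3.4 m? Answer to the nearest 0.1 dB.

Free-field point source: level drops by 20·log₁₀ of the distance ratio.
ΔL = −20·log₁₀(3.4/1.9) = -5.05 dB, so L₂ = 114.7 + (-5.05) = 109.6 dB SPL.

109.6 dB SPL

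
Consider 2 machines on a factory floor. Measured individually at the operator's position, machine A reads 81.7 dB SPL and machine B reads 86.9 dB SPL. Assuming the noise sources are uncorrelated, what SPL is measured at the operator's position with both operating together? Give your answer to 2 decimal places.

88.05 dB SPL

Uncorrelated sources add in intensity (power), not in dB.
L_total = 10·log₁₀(10^(81.7/10) + 10^(86.9/10)) = 10·log₁₀(637700000) = 88.05 dB SPL.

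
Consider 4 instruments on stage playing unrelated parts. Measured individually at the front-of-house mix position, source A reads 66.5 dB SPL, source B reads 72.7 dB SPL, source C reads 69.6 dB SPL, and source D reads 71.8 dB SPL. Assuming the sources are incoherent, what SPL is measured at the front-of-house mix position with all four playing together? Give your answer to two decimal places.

76.75 dB SPL

Uncorrelated sources add in intensity (power), not in dB.
L_total = 10·log₁₀(10^(66.5/10) + 10^(72.7/10) + 10^(69.6/10) + 10^(71.8/10)) = 10·log₁₀(47340000) = 76.75 dB SPL.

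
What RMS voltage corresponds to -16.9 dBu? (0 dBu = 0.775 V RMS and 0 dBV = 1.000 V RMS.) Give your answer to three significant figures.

0.111 V

V = 0.775 V × 10^(-16.9/20).
= 0.775 × 0.1429 = 0.111 V.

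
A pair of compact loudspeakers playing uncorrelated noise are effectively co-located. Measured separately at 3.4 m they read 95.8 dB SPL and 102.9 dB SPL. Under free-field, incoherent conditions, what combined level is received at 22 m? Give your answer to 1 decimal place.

Combined at 3.4 m: 10·log₁₀(10^(95.8/10)+10^(102.9/10)) = 103.67 dB SPL.
Then apply −20·log₁₀(22/3.4) = -16.22 dB → 87.5 dB SPL.

87.5 dB SPL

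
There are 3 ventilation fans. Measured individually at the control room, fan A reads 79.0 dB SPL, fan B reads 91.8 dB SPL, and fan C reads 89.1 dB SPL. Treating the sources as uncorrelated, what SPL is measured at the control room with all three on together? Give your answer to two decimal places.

93.81 dB SPL

Incoherent sources sum as intensities:
L_total = 10·log₁₀(10^(79.0/10) + 10^(91.8/10) + 10^(89.1/10)) = 10·log₁₀(2406000000) = 93.81 dB SPL.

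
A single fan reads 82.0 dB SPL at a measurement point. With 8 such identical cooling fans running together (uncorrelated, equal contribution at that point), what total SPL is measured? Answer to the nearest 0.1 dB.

91.0 dB SPL

8 equal incoherent sources raise the level by 10·log₁₀(8) = 9.03 dB.
L_total = 82.0 + 9.03 = 91.0 dB SPL.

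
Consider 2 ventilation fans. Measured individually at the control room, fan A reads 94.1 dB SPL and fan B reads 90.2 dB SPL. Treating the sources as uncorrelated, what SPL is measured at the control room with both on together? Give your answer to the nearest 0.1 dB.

Add the sources as powers (linear), then convert back to dB:
L_total = 10·log₁₀(10^(94.1/10) + 10^(90.2/10)) = 10·log₁₀(3618000000) = 95.6 dB SPL.

95.6 dB SPL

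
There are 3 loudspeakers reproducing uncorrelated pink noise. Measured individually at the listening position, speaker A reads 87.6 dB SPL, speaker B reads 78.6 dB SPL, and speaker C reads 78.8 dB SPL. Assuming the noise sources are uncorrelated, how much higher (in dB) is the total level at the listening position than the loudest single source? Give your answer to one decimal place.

1.0 dB

Add the sources as powers (linear), then convert back to dB:
L_total = 10·log₁₀(10^(87.6/10) + 10^(78.6/10) + 10^(78.8/10)) = 88.60 dB SPL.
Excess over the loudest (87.6 dB): 88.60 − 87.6 = 1.0 dB.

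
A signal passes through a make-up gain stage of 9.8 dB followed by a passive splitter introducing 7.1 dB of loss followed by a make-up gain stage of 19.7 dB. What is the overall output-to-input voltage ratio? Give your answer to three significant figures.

Net gain = 9.8 + (−7.1) + 19.7 = 22.4 dB.
Voltage ratio = 10^(22.4/20) = 13.2.

13.2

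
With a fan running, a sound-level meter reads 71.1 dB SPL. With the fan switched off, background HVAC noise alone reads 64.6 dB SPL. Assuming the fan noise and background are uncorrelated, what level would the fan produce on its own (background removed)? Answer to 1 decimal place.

70.0 dB SPL

Remove the background by subtracting linear intensities:
L_src = 10·log₁₀(10^(71.1/10) − 10^(64.6/10)) = 10·log₁₀(9998000) = 70.0 dB SPL.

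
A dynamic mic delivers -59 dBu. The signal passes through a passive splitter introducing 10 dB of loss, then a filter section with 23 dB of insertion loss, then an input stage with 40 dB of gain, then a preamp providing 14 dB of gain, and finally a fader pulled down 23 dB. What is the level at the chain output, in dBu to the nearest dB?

In dB, series stages simply add:
-59 − 10 − 23 + 40 + 14 − 23 = -61 dBu.

-61 dBu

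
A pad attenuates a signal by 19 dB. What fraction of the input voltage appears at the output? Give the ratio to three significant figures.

Voltage ratio = 10^(dB/20).
10^(-19/20) = 10^(-0.9500) = 0.112.

0.112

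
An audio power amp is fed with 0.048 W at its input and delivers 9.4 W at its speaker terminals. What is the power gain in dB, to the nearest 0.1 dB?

Power is a power quantity, so gain = 10·log₁₀(P_out/P_in).
10·log₁₀(9.4/0.048) = 10·log₁₀(195.8) = 22.9 dB.

22.9 dB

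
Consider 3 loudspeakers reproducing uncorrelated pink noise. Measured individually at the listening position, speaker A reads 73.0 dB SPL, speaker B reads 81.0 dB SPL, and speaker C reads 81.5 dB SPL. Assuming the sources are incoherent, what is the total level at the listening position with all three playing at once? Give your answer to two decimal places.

Incoherent sources sum as intensities:
L_total = 10·log₁₀(10^(73.0/10) + 10^(81.0/10) + 10^(81.5/10)) = 10·log₁₀(287100000) = 84.58 dB SPL.

84.58 dB SPL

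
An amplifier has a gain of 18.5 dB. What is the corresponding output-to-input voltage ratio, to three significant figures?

Voltage ratio = 10^(dB/20).
10^(18.5/20) = 10^(0.9250) = 8.41.

8.41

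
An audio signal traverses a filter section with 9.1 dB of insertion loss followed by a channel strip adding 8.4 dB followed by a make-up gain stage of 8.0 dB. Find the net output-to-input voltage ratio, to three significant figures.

2.32

Net gain = (−9.1) + 8.4 + 8.0 = 7.3 dB.
Voltage ratio = 10^(7.3/20) = 2.32.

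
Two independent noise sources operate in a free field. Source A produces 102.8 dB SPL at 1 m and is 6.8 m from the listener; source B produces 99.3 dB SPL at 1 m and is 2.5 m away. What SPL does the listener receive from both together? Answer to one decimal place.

92.5 dB SPL

At the listener: L_A = 102.8 − 20·log₁₀(6.8) = 86.15 dB; L_B = 99.3 − 20·log₁₀(2.5) = 91.34 dB.
Combined: 10·log₁₀(10^(86.15/10)+10^(91.34/10)) = 92.5 dB SPL.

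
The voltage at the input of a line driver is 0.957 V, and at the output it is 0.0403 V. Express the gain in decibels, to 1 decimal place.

-27.5 dB

Voltage ratio → dB uses the 20·log₁₀ form:
20·log₁₀(0.0403/0.957) = 20·log₁₀(0.04211) = -27.5 dB.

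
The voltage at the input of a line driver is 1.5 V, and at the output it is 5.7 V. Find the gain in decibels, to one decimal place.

For a voltage ratio, dB = 20·log₁₀(V₂/V₁).
20·log₁₀(5.7/1.5) = 20·log₁₀(3.800) = 11.6 dB.

11.6 dB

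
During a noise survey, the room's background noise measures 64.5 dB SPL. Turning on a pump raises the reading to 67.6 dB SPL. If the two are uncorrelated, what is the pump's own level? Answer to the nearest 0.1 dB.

Background correction is a power subtraction:
L_src = 10·log₁₀(10^(67.6/10) − 10^(64.5/10)) = 10·log₁₀(2936000) = 64.7 dB SPL.

64.7 dB SPL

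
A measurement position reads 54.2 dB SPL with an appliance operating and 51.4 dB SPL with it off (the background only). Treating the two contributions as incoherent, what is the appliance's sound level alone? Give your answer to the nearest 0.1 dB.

Remove the background by subtracting linear intensities:
L_src = 10·log₁₀(10^(54.2/10) − 10^(51.4/10)) = 10·log₁₀(125000) = 51.0 dB SPL.

51.0 dB SPL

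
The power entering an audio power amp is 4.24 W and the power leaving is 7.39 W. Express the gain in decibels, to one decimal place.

Power ratio → dB uses the 10·log₁₀ form:
10·log₁₀(7.39/4.24) = 10·log₁₀(1.743) = 2.4 dB.

2.4 dB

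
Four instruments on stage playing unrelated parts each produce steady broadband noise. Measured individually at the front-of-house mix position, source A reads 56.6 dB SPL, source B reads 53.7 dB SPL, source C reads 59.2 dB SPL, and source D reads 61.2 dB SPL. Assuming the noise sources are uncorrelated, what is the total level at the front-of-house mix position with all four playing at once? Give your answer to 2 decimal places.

Incoherent sources sum as intensities:
L_total = 10·log₁₀(10^(56.6/10) + 10^(53.7/10) + 10^(59.2/10) + 10^(61.2/10)) = 10·log₁₀(2842000) = 64.54 dB SPL.

64.54 dB SPL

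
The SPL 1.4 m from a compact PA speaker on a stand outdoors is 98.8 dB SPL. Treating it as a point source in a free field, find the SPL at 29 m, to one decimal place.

72.5 dB SPL

For a point source in a free field, ΔL = −20·log₁₀(d₂/d₁).
ΔL = −20·log₁₀(29/1.4) = -26.33 dB, so L₂ = 98.8 + (-26.33) = 72.5 dB SPL.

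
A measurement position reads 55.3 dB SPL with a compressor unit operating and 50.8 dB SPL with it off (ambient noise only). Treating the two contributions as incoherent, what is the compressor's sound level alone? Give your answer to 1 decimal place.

Background correction is a power subtraction:
L_src = 10·log₁₀(10^(55.3/10) − 10^(50.8/10)) = 10·log₁₀(218600) = 53.4 dB SPL.

53.4 dB SPL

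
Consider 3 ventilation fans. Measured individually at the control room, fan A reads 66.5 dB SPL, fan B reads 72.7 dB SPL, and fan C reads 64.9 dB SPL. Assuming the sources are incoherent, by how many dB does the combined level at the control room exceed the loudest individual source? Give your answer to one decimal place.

Incoherent sources sum as intensities:
L_total = 10·log₁₀(10^(66.5/10) + 10^(72.7/10) + 10^(64.9/10)) = 74.18 dB SPL.
Excess over the loudest (72.7 dB): 74.18 − 72.7 = 1.5 dB.

1.5 dB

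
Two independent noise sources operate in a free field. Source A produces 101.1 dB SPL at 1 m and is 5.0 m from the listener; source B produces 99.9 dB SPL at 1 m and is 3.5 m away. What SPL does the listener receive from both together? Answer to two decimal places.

At the listener: L_A = 101.1 − 20·log₁₀(5.0) = 87.121 dB; L_B = 99.9 − 20·log₁₀(3.5) = 89.019 dB.
Combined: 10·log₁₀(10^(87.121/10)+10^(89.019/10)) = 91.18 dB SPL.

91.18 dB SPL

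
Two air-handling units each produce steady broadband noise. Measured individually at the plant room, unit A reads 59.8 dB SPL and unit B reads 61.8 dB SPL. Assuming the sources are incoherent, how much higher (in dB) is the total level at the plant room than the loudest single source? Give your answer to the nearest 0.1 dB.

2.1 dB

Incoherent sources sum as intensities:
L_total = 10·log₁₀(10^(59.8/10) + 10^(61.8/10)) = 63.92 dB SPL.
Excess over the loudest (61.8 dB): 63.92 − 61.8 = 2.1 dB.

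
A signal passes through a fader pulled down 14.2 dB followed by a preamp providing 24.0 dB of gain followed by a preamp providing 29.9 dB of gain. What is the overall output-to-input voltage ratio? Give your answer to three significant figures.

Net gain = (−14.2) + 24.0 + 29.9 = 39.7 dB.
Voltage ratio = 10^(39.7/20) = 96.6.

96.6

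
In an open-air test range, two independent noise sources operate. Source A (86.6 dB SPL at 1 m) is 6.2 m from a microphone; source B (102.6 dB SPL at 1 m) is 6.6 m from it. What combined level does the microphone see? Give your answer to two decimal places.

At the listener: L_A = 86.6 − 20·log₁₀(6.2) = 70.752 dB; L_B = 102.6 − 20·log₁₀(6.6) = 86.209 dB.
Combined: 10·log₁₀(10^(70.752/10)+10^(86.209/10)) = 86.33 dB SPL.

86.33 dB SPL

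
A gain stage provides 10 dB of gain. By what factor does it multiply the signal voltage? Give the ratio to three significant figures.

3.16

Voltage ratio = 10^(dB/20).
10^(10/20) = 10^(0.5000) = 3.16.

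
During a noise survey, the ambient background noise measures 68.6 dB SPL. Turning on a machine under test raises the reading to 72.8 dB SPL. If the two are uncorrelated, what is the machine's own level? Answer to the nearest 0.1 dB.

Remove the background by subtracting linear intensities:
L_src = 10·log₁₀(10^(72.8/10) − 10^(68.6/10)) = 10·log₁₀(11810000) = 70.7 dB SPL.

70.7 dB SPL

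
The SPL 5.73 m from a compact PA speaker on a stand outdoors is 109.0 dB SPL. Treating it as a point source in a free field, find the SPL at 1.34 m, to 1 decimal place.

121.6 dB SPL

For a point source in a free field, ΔL = −20·log₁₀(d₂/d₁).
ΔL = −20·log₁₀(1.34/5.73) = 12.62 dB, so L₂ = 109.0 + (12.62) = 121.6 dB SPL.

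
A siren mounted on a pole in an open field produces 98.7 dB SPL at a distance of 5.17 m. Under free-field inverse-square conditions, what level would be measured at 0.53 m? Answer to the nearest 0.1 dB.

118.5 dB SPL

Free-field point source: level drops by 20·log₁₀ of the distance ratio.
ΔL = −20·log₁₀(0.53/5.17) = 19.78 dB, so L₂ = 98.7 + (19.78) = 118.5 dB SPL.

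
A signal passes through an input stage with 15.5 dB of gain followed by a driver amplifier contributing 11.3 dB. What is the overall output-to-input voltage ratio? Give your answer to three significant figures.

Net gain = 15.5 + 11.3 = 26.8 dB.
Voltage ratio = 10^(26.8/20) = 21.9.

21.9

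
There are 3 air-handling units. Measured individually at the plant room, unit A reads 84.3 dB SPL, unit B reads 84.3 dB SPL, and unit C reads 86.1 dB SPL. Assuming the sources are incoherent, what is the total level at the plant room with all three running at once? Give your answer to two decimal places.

Uncorrelated sources add in intensity (power), not in dB.
L_total = 10·log₁₀(10^(84.3/10) + 10^(84.3/10) + 10^(86.1/10)) = 10·log₁₀(945700000) = 89.76 dB SPL.

89.76 dB SPL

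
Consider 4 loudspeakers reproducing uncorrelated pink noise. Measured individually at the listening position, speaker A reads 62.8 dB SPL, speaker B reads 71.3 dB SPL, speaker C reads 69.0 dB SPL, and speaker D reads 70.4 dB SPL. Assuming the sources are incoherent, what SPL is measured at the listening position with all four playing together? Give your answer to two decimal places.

Uncorrelated sources add in intensity (power), not in dB.
L_total = 10·log₁₀(10^(62.8/10) + 10^(71.3/10) + 10^(69.0/10) + 10^(70.4/10)) = 10·log₁₀(34300000) = 75.35 dB SPL.

75.35 dB SPL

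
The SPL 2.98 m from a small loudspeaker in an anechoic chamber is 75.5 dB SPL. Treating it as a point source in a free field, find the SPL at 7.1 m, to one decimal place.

68.0 dB SPL

Free-field point source: level drops by 20·log₁₀ of the distance ratio.
ΔL = −20·log₁₀(7.1/2.98) = -7.54 dB, so L₂ = 75.5 + (-7.54) = 68.0 dB SPL.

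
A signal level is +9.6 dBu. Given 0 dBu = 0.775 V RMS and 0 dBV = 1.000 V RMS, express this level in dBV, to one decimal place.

+7.4 dBV

The offset between the scales is 20·log₁₀(0.775/1.000) = −2.214 dB.
So dBV = +9.6 − 2.214 = +7.4 dBV.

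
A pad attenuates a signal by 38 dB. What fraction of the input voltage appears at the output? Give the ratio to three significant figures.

0.0126

Voltage ratio = 10^(dB/20).
10^(-38/20) = 10^(-1.900) = 0.0126.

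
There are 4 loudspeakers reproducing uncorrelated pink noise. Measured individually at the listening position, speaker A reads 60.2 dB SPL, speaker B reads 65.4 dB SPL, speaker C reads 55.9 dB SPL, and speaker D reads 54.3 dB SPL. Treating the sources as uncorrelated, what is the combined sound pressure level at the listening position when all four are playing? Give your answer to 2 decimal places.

67.14 dB SPL

Incoherent sources sum as intensities:
L_total = 10·log₁₀(10^(60.2/10) + 10^(65.4/10) + 10^(55.9/10) + 10^(54.3/10)) = 10·log₁₀(5173000) = 67.14 dB SPL.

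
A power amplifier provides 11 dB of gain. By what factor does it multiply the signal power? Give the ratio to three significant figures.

12.6

Power ratio = 10^(dB/10).
10^(11/10) = 10^(1.100) = 12.6.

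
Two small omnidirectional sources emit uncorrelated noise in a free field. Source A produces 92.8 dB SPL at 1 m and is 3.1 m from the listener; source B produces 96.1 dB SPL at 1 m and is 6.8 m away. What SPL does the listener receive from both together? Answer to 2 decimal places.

84.57 dB SPL

At the listener: L_A = 92.8 − 20·log₁₀(3.1) = 82.973 dB; L_B = 96.1 − 20·log₁₀(6.8) = 79.450 dB.
Combined: 10·log₁₀(10^(82.973/10)+10^(79.450/10)) = 84.57 dB SPL.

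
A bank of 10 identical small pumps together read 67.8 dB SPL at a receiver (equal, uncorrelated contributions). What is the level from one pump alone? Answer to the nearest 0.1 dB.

10 equal incoherent sources add 10·log₁₀(10) = 10.00 dB over one source.
L_one = 67.8 − 10.00 = 57.8 dB SPL.

57.8 dB SPL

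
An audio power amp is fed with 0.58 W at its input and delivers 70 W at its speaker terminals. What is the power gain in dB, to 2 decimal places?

20.82 dB

Power ratio → dB uses the 10·log₁₀ form:
10·log₁₀(70/0.58) = 10·log₁₀(120.7) = 20.82 dB.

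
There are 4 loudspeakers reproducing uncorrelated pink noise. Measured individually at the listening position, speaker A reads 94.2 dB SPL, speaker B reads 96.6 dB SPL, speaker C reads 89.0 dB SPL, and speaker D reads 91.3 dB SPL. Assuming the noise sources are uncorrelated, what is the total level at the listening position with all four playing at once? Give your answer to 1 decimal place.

99.7 dB SPL

Add the sources as powers (linear), then convert back to dB:
L_total = 10·log₁₀(10^(94.2/10) + 10^(96.6/10) + 10^(89.0/10) + 10^(91.3/10)) = 10·log₁₀(9344000000) = 99.7 dB SPL.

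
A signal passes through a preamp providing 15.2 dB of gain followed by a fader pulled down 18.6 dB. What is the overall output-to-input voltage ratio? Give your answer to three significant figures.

Net gain = 15.2 + (−18.6) = -3.4 dB.
Voltage ratio = 10^(-3.4/20) = 0.676.

0.676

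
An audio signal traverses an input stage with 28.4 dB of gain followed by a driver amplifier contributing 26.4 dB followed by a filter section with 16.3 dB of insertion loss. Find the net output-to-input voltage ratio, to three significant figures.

Net gain = 28.4 + 26.4 + (−16.3) = 38.5 dB.
Voltage ratio = 10^(38.5/20) = 84.1.

84.1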